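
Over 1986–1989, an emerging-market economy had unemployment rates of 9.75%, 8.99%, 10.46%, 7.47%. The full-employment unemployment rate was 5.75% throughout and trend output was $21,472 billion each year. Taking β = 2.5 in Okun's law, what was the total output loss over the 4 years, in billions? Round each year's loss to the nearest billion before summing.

$7,337 billion

Year 1986: gap = -2.5 × (9.75 - 5.75) = -10%, loss ≈ 21472 × 10/100 ≈ 2147.
Year 1987: gap = -2.5 × (8.99 - 5.75) = -8.1%, loss ≈ 21472 × 8.1/100 ≈ 1739.
Year 1988: gap = -2.5 × (10.46 - 5.75) = -11.775%, loss ≈ 21472 × 11.775/100 ≈ 2528.
Year 1989: gap = -2.5 × (7.47 - 5.75) = -4.3%, loss ≈ 21472 × 4.3/100 ≈ 923.
Total lost output = 2147 + 1739 + 2528 + 923 = 7337 billion.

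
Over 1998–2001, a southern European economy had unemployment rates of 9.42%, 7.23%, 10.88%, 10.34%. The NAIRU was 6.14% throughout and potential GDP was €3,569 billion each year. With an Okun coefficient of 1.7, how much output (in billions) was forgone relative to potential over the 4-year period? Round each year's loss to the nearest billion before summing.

€808 billion

Year 1998: gap = -1.7 × (9.42 - 6.14) = -5.576%, loss ≈ 3569 × 5.576/100 ≈ 199.
Year 1999: gap = -1.7 × (7.23 - 6.14) = -1.853%, loss ≈ 3569 × 1.853/100 ≈ 66.
Year 2000: gap = -1.7 × (10.88 - 6.14) = -8.058%, loss ≈ 3569 × 8.058/100 ≈ 288.
Year 2001: gap = -1.7 × (10.34 - 6.14) = -7.14%, loss ≈ 3569 × 7.14/100 ≈ 255.
Total lost output = 199 + 66 + 288 + 255 = 808 billion.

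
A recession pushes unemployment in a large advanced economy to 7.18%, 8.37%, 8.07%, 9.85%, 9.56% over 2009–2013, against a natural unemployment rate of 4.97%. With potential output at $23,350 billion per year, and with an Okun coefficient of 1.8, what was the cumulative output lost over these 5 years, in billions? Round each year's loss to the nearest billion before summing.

$7,641 billion

Year 2009: gap = -1.8 × (7.18 - 4.97) = -3.978%, loss ≈ 23350 × 3.978/100 ≈ 929.
Year 2010: gap = -1.8 × (8.37 - 4.97) = -6.12%, loss ≈ 23350 × 6.12/100 ≈ 1429.
Year 2011: gap = -1.8 × (8.07 - 4.97) = -5.58%, loss ≈ 23350 × 5.58/100 ≈ 1303.
Year 2012: gap = -1.8 × (9.85 - 4.97) = -8.784%, loss ≈ 23350 × 8.784/100 ≈ 2051.
Year 2013: gap = -1.8 × (9.56 - 4.97) = -8.262%, loss ≈ 23350 × 8.262/100 ≈ 1929.
Total lost output = 929 + 1429 + 1303 + 2051 + 1929 = 7641 billion.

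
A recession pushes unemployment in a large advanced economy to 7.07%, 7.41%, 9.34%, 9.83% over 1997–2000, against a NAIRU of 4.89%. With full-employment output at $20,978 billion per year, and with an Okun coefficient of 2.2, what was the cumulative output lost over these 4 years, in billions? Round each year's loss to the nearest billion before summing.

Year 1997: gap = -2.2 × (7.07 - 4.89) = -4.796%, loss ≈ 20978 × 4.796/100 ≈ 1006.
Year 1998: gap = -2.2 × (7.41 - 4.89) = -5.544%, loss ≈ 20978 × 5.544/100 ≈ 1163.
Year 1999: gap = -2.2 × (9.34 - 4.89) = -9.79%, loss ≈ 20978 × 9.79/100 ≈ 2054.
Year 2000: gap = -2.2 × (9.83 - 4.89) = -10.868%, loss ≈ 20978 × 10.868/100 ≈ 2280.
Total lost output = 1006 + 1163 + 2054 + 2280 = 6503 billion.

$6,503 billion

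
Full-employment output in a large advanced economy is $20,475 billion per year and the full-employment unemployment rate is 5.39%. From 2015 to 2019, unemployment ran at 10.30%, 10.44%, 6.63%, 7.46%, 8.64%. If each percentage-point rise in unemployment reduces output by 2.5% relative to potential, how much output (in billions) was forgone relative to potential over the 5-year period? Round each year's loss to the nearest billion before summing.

$8,457 billion

Year 2015: gap = -2.5 × (10.3 - 5.39) = -12.275%, loss ≈ 20475 × 12.275/100 ≈ 2513.
Year 2016: gap = -2.5 × (10.44 - 5.39) = -12.625%, loss ≈ 20475 × 12.625/100 ≈ 2585.
Year 2017: gap = -2.5 × (6.63 - 5.39) = -3.1%, loss ≈ 20475 × 3.1/100 ≈ 635.
Year 2018: gap = -2.5 × (7.46 - 5.39) = -5.175%, loss ≈ 20475 × 5.175/100 ≈ 1060.
Year 2019: gap = -2.5 × (8.64 - 5.39) = -8.125%, loss ≈ 20475 × 8.125/100 ≈ 1664.
Total lost output = 2513 + 2585 + 635 + 1060 + 1664 = 8457 billion.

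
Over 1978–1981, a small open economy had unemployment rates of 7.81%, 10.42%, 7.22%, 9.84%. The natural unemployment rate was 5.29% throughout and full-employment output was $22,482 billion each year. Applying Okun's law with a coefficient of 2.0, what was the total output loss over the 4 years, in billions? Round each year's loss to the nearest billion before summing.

$6,354 billion

Year 1978: gap = -2.0 × (7.81 - 5.29) = -5.04%, loss ≈ 22482 × 5.04/100 ≈ 1133.
Year 1979: gap = -2.0 × (10.42 - 5.29) = -10.26%, loss ≈ 22482 × 10.26/100 ≈ 2307.
Year 1980: gap = -2.0 × (7.22 - 5.29) = -3.86%, loss ≈ 22482 × 3.86/100 ≈ 868.
Year 1981: gap = -2.0 × (9.84 - 5.29) = -9.1%, loss ≈ 22482 × 9.1/100 ≈ 2046.
Total lost output = 1133 + 2307 + 868 + 2046 = 6354 billion.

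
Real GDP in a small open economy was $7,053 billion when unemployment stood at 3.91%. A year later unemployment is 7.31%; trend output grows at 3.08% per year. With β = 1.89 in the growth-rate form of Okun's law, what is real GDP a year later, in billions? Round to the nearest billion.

Δu = 7.31 - 3.91 = 3.4 points.
Okun's law (growth form): g_Y = g_Y* - β × Δu = 3.08 - 1.89 × (3.40) = 3.08 - 6.426 = -3.346%.
Real GDP in the next year = 7053 × (1 - 3.346/100) = 7053 × 0.96654 ≈ 6817 billion.

$6,817 billion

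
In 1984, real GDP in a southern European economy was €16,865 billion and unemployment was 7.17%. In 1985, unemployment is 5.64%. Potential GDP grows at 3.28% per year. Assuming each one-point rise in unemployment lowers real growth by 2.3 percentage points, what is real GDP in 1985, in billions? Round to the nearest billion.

Δu = 5.64 - 7.17 = -1.53 points.
Okun's law (growth form): g_Y = g_Y* - β × Δu = 3.28 - 2.3 × (-1.53) = 3.28 + 3.519 = 6.799%.
Real GDP in the next year = 16865 × (1 + 6.799/100) = 16865 × 1.06799 ≈ 18012 billion.

€18,012 billion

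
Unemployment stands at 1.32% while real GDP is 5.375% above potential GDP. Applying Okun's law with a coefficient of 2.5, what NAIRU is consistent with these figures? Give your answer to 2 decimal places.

3.47%

From Okun's law, u - u* = -(output gap)/β = -(5.375)/2.5 = -2.15 points.
So u* = 1.32 + 2.15 = 3.47%.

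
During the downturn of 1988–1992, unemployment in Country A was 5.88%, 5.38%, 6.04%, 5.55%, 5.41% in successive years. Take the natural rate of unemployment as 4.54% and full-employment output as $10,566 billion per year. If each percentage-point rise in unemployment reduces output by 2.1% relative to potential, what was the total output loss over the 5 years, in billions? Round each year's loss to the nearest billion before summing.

$1,233 billion

Year 1988: gap = -2.1 × (5.88 - 4.54) = -2.814%, loss ≈ 10566 × 2.814/100 ≈ 297.
Year 1989: gap = -2.1 × (5.38 - 4.54) = -1.764%, loss ≈ 10566 × 1.764/100 ≈ 186.
Year 1990: gap = -2.1 × (6.04 - 4.54) = -3.15%, loss ≈ 10566 × 3.15/100 ≈ 333.
Year 1991: gap = -2.1 × (5.55 - 4.54) = -2.121%, loss ≈ 10566 × 2.121/100 ≈ 224.
Year 1992: gap = -2.1 × (5.41 - 4.54) = -1.827%, loss ≈ 10566 × 1.827/100 ≈ 193.
Total lost output = 297 + 186 + 333 + 224 + 193 = 1233 billion.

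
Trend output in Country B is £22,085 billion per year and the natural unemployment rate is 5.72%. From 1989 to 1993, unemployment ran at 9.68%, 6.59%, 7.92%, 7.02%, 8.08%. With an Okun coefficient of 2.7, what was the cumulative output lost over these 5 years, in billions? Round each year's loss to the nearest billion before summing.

Year 1989: gap = -2.7 × (9.68 - 5.72) = -10.692%, loss ≈ 22085 × 10.692/100 ≈ 2361.
Year 1990: gap = -2.7 × (6.59 - 5.72) = -2.349%, loss ≈ 22085 × 2.349/100 ≈ 519.
Year 1991: gap = -2.7 × (7.92 - 5.72) = -5.94%, loss ≈ 22085 × 5.94/100 ≈ 1312.
Year 1992: gap = -2.7 × (7.02 - 5.72) = -3.51%, loss ≈ 22085 × 3.51/100 ≈ 775.
Year 1993: gap = -2.7 × (8.08 - 5.72) = -6.372%, loss ≈ 22085 × 6.372/100 ≈ 1407.
Total lost output = 2361 + 519 + 1312 + 775 + 1407 = 6374 billion.

£6,374 billion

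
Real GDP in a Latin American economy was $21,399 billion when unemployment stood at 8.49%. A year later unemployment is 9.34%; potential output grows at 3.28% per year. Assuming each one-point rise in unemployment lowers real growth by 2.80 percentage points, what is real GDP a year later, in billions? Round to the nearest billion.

Δu = 9.34 - 8.49 = 0.85 points.
Okun's law (growth form): g_Y = g_Y* - β × Δu = 3.28 - 2.80 × (0.85) = 3.28 - 2.38 = 0.9%.
Real GDP in the next year = 21399 × (1 + 0.9/100) = 21399 × 1.009 ≈ 21592 billion.

$21,592 billion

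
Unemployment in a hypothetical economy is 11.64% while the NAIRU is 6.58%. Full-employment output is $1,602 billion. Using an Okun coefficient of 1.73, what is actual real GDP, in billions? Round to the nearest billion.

$1,462 billion

Unemployment gap = 11.64 - 6.58 = 5.06 points, so the output gap is -1.73 × 5.06 = -8.7538%.
Actual GDP = 1602 × (1 - 8.7538/100) = 1602 × 0.912462 ≈ 1462 billion.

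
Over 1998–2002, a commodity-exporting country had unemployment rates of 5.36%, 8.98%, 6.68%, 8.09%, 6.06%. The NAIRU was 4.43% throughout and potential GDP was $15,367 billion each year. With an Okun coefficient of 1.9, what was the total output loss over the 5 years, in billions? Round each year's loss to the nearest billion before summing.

$3,802 billion

Year 1998: gap = -1.9 × (5.36 - 4.43) = -1.767%, loss ≈ 15367 × 1.767/100 ≈ 272.
Year 1999: gap = -1.9 × (8.98 - 4.43) = -8.645%, loss ≈ 15367 × 8.645/100 ≈ 1328.
Year 2000: gap = -1.9 × (6.68 - 4.43) = -4.275%, loss ≈ 15367 × 4.275/100 ≈ 657.
Year 2001: gap = -1.9 × (8.09 - 4.43) = -6.954%, loss ≈ 15367 × 6.954/100 ≈ 1069.
Year 2002: gap = -1.9 × (6.06 - 4.43) = -3.097%, loss ≈ 15367 × 3.097/100 ≈ 476.
Total lost output = 272 + 1328 + 657 + 1069 + 476 = 3802 billion.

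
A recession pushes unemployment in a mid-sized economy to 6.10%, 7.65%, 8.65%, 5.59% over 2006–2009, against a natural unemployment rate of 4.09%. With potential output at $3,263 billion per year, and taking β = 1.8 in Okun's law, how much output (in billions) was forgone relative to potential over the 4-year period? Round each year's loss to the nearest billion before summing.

Year 2006: gap = -1.8 × (6.1 - 4.09) = -3.618%, loss ≈ 3263 × 3.618/100 ≈ 118.
Year 2007: gap = -1.8 × (7.65 - 4.09) = -6.408%, loss ≈ 3263 × 6.408/100 ≈ 209.
Year 2008: gap = -1.8 × (8.65 - 4.09) = -8.208%, loss ≈ 3263 × 8.208/100 ≈ 268.
Year 2009: gap = -1.8 × (5.59 - 4.09) = -2.7%, loss ≈ 3263 × 2.7/100 ≈ 88.
Total lost output = 118 + 209 + 268 + 88 = 683 billion.

$683 billion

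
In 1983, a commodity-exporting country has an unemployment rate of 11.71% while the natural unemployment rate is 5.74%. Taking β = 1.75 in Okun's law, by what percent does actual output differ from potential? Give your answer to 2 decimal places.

The unemployment gap is 11.71 - 5.74 = 5.97 percentage points.
Okun's law gives an output gap of -1.75 × 5.97 = -10.4475%, i.e. 10.45% below potential.

-10.45%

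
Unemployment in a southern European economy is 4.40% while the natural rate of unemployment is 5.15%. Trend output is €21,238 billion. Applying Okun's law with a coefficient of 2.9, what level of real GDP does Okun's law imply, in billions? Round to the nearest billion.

€21,700 billion

Unemployment gap = 4.4 - 5.15 = -0.75 points, so the output gap is -2.9 × (-0.75) = 2.175%.
Actual GDP = 21238 × (1 + 2.175/100) = 21238 × 1.02175 ≈ 21700 billion.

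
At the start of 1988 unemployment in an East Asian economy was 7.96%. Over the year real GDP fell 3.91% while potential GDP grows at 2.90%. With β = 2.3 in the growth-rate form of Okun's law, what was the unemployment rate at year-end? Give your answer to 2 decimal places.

Growth-rate Okun's law: g_Y = g_Y* - β × Δu, so Δu = (g_Y* - g_Y)/β.
Δu = (2.9 + 3.91)/2.3 = 6.81/2.3 = 2.96 percentage points.
Year-end unemployment = 7.96 + 2.96 = 10.92%.

10.92%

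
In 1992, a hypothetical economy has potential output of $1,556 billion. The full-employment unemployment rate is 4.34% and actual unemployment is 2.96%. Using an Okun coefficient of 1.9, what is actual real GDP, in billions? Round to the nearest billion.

Unemployment gap = 2.96 - 4.34 = -1.38 points, so the output gap is -1.9 × (-1.38) = 2.622%.
Actual GDP = 1556 × (1 + 2.622/100) = 1556 × 1.02622 ≈ 1597 billion.

$1,597 billion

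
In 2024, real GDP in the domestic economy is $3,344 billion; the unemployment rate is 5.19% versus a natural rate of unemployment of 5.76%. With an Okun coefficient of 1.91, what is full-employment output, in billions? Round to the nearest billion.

$3,308 billion

Unemployment gap = 5.19 - 5.76 = -0.57 points, so output gap = -1.91 × (-0.57) = 1.0887%.
Since Y = Y* × (1 + gap/100), Y* = 3344/1.010887 ≈ 3308 billion.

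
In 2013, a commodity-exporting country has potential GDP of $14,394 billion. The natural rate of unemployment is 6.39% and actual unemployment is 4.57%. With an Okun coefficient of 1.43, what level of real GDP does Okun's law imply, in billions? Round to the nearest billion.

$14,769 billion

Unemployment gap = 4.57 - 6.39 = -1.82 points, so the output gap is -1.43 × (-1.82) = 2.6026%.
Actual GDP = 14394 × (1 + 2.6026/100) = 14394 × 1.026026 ≈ 14769 billion.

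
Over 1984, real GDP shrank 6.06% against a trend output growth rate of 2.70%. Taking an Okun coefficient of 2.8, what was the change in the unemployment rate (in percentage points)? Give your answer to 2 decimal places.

Growth-rate Okun's law: g_Y = g_Y* - β × Δu, so Δu = (g_Y* - g_Y)/β.
Δu = (2.7 + 6.06)/2.8 = 8.76/2.8 = 3.13 percentage points.

3.13 percentage points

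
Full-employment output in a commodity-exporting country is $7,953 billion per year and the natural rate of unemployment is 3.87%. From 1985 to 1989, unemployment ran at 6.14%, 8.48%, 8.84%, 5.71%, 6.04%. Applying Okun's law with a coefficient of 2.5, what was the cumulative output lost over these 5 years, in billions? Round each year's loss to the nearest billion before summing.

Year 1985: gap = -2.5 × (6.14 - 3.87) = -5.675%, loss ≈ 7953 × 5.675/100 ≈ 451.
Year 1986: gap = -2.5 × (8.48 - 3.87) = -11.525%, loss ≈ 7953 × 11.525/100 ≈ 917.
Year 1987: gap = -2.5 × (8.84 - 3.87) = -12.425%, loss ≈ 7953 × 12.425/100 ≈ 988.
Year 1988: gap = -2.5 × (5.71 - 3.87) = -4.6%, loss ≈ 7953 × 4.6/100 ≈ 366.
Year 1989: gap = -2.5 × (6.04 - 3.87) = -5.425%, loss ≈ 7953 × 5.425/100 ≈ 431.
Total lost output = 451 + 917 + 988 + 366 + 431 = 3153 billion.

$3,153 billion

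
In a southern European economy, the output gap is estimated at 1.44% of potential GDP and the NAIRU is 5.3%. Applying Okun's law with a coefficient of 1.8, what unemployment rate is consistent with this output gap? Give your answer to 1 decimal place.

4.5%

From Okun's law, u - u* = -(output gap)/β = -(1.44)/1.8 = -0.8 points.
So u = 5.3 - 0.8 = 4.5%.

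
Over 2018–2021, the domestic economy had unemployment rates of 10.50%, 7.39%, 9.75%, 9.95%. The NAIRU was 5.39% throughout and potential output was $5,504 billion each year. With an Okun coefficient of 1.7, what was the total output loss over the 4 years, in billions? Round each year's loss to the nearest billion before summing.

$1,500 billion

Year 2018: gap = -1.7 × (10.5 - 5.39) = -8.687%, loss ≈ 5504 × 8.687/100 ≈ 478.
Year 2019: gap = -1.7 × (7.39 - 5.39) = -3.4%, loss ≈ 5504 × 3.4/100 ≈ 187.
Year 2020: gap = -1.7 × (9.75 - 5.39) = -7.412%, loss ≈ 5504 × 7.412/100 ≈ 408.
Year 2021: gap = -1.7 × (9.95 - 5.39) = -7.752%, loss ≈ 5504 × 7.752/100 ≈ 427.
Total lost output = 478 + 187 + 408 + 427 = 1500 billion.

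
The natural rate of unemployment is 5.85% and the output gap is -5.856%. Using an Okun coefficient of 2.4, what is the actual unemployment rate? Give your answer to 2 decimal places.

8.29%

From Okun's law, u - u* = -(output gap)/β = -(-5.856)/2.4 = 2.44 points.
So u = 5.85 + 2.44 = 8.29%.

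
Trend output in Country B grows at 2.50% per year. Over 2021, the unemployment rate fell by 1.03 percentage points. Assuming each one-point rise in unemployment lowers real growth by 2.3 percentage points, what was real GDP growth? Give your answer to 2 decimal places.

Growth-rate Okun's law: g_Y = g_Y* - β × Δu.
g_Y = 2.50 - 2.3 × (-1.03) = 2.5 + 2.369 = 4.869%, i.e. 4.87% to 2 d.p.

4.87%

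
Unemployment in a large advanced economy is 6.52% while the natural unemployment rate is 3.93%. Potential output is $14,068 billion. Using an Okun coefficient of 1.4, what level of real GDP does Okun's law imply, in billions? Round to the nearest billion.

Unemployment gap = 6.52 - 3.93 = 2.59 points, so the output gap is -1.4 × 2.59 = -3.626%.
Actual GDP = 14068 × (1 - 3.626/100) = 14068 × 0.96374 ≈ 13558 billion.

$13,558 billion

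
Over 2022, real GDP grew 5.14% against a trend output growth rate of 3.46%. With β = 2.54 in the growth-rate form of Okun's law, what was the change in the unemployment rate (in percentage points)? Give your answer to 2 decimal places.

Growth-rate Okun's law: g_Y = g_Y* - β × Δu, so Δu = (g_Y* - g_Y)/β.
Δu = (3.46 - 5.14)/2.54 = -1.68/2.54 = -0.66 percentage points.

-0.66 percentage points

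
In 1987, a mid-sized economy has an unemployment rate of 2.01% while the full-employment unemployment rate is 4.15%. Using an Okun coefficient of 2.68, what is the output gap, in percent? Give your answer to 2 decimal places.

5.74%

The unemployment gap is 2.01 - 4.15 = -2.14 percentage points.
Okun's law gives an output gap of -2.68 × (-2.14) = 5.7352%, i.e. 5.74% above potential.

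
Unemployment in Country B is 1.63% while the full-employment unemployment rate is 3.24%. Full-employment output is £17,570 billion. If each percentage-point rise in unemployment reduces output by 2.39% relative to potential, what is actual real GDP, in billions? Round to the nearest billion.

£18,246 billion

Unemployment gap = 1.63 - 3.24 = -1.61 points, so the output gap is -2.39 × (-1.61) = 3.8479%.
Actual GDP = 17570 × (1 + 3.8479/100) = 17570 × 1.038479 ≈ 18246 billion.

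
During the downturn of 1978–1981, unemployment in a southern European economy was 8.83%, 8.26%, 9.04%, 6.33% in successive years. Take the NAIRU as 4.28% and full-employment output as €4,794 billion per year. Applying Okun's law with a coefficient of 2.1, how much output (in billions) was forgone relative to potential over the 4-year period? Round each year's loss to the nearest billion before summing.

€1,544 billion

Year 1978: gap = -2.1 × (8.83 - 4.28) = -9.555%, loss ≈ 4794 × 9.555/100 ≈ 458.
Year 1979: gap = -2.1 × (8.26 - 4.28) = -8.358%, loss ≈ 4794 × 8.358/100 ≈ 401.
Year 1980: gap = -2.1 × (9.04 - 4.28) = -9.996%, loss ≈ 4794 × 9.996/100 ≈ 479.
Year 1981: gap = -2.1 × (6.33 - 4.28) = -4.305%, loss ≈ 4794 × 4.305/100 ≈ 206.
Total lost output = 458 + 401 + 479 + 206 = 1544 billion.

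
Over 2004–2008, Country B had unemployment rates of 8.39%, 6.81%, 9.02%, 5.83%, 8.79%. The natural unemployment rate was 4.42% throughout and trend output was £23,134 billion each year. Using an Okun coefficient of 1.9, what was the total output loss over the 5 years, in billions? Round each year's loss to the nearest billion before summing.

£7,359 billion

Year 2004: gap = -1.9 × (8.39 - 4.42) = -7.543%, loss ≈ 23134 × 7.543/100 ≈ 1745.
Year 2005: gap = -1.9 × (6.81 - 4.42) = -4.541%, loss ≈ 23134 × 4.541/100 ≈ 1051.
Year 2006: gap = -1.9 × (9.02 - 4.42) = -8.74%, loss ≈ 23134 × 8.74/100 ≈ 2022.
Year 2007: gap = -1.9 × (5.83 - 4.42) = -2.679%, loss ≈ 23134 × 2.679/100 ≈ 620.
Year 2008: gap = -1.9 × (8.79 - 4.42) = -8.303%, loss ≈ 23134 × 8.303/100 ≈ 1921.
Total lost output = 1745 + 1051 + 2022 + 620 + 1921 = 7359 billion.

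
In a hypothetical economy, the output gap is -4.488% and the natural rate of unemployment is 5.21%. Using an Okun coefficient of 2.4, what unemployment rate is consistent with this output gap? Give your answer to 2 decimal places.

7.08%

From Okun's law, u - u* = -(output gap)/β = -(-4.488)/2.4 = 1.87 points.
So u = 5.21 + 1.87 = 7.08%.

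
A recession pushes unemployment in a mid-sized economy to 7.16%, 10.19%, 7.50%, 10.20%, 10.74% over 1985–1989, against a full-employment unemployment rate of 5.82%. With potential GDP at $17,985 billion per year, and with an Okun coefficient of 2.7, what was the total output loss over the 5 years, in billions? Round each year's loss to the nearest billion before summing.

Year 1985: gap = -2.7 × (7.16 - 5.82) = -3.618%, loss ≈ 17985 × 3.618/100 ≈ 651.
Year 1986: gap = -2.7 × (10.19 - 5.82) = -11.799%, loss ≈ 17985 × 11.799/100 ≈ 2122.
Year 1987: gap = -2.7 × (7.5 - 5.82) = -4.536%, loss ≈ 17985 × 4.536/100 ≈ 816.
Year 1988: gap = -2.7 × (10.2 - 5.82) = -11.826%, loss ≈ 17985 × 11.826/100 ≈ 2127.
Year 1989: gap = -2.7 × (10.74 - 5.82) = -13.284%, loss ≈ 17985 × 13.284/100 ≈ 2389.
Total lost output = 651 + 2122 + 816 + 2127 + 2389 = 8105 billion.

$8,105 billion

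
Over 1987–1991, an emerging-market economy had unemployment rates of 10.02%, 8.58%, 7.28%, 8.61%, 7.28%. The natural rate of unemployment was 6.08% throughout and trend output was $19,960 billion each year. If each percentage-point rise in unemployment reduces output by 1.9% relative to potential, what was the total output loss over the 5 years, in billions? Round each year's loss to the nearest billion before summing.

$4,311 billion

Year 1987: gap = -1.9 × (10.02 - 6.08) = -7.486%, loss ≈ 19960 × 7.486/100 ≈ 1494.
Year 1988: gap = -1.9 × (8.58 - 6.08) = -4.75%, loss ≈ 19960 × 4.75/100 ≈ 948.
Year 1989: gap = -1.9 × (7.28 - 6.08) = -2.28%, loss ≈ 19960 × 2.28/100 ≈ 455.
Year 1990: gap = -1.9 × (8.61 - 6.08) = -4.807%, loss ≈ 19960 × 4.807/100 ≈ 959.
Year 1991: gap = -1.9 × (7.28 - 6.08) = -2.28%, loss ≈ 19960 × 2.28/100 ≈ 455.
Total lost output = 1494 + 948 + 455 + 959 + 455 = 4311 billion.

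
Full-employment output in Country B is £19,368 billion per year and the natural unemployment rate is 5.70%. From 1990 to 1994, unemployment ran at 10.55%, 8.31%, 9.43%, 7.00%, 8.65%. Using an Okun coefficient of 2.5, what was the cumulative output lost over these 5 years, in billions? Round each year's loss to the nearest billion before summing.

Year 1990: gap = -2.5 × (10.55 - 5.7) = -12.125%, loss ≈ 19368 × 12.125/100 ≈ 2348.
Year 1991: gap = -2.5 × (8.31 - 5.7) = -6.525%, loss ≈ 19368 × 6.525/100 ≈ 1264.
Year 1992: gap = -2.5 × (9.43 - 5.7) = -9.325%, loss ≈ 19368 × 9.325/100 ≈ 1806.
Year 1993: gap = -2.5 × (7 - 5.7) = -3.25%, loss ≈ 19368 × 3.25/100 ≈ 629.
Year 1994: gap = -2.5 × (8.65 - 5.7) = -7.375%, loss ≈ 19368 × 7.375/100 ≈ 1428.
Total lost output = 2348 + 1264 + 1806 + 629 + 1428 = 7475 billion.

£7,475 billion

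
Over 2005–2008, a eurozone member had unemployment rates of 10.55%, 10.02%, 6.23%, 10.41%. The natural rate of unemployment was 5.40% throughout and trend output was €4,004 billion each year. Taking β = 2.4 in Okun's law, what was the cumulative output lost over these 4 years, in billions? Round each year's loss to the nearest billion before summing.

€1,500 billion

Year 2005: gap = -2.4 × (10.55 - 5.4) = -12.36%, loss ≈ 4004 × 12.36/100 ≈ 495.
Year 2006: gap = -2.4 × (10.02 - 5.4) = -11.088%, loss ≈ 4004 × 11.088/100 ≈ 444.
Year 2007: gap = -2.4 × (6.23 - 5.4) = -1.992%, loss ≈ 4004 × 1.992/100 ≈ 80.
Year 2008: gap = -2.4 × (10.41 - 5.4) = -12.024%, loss ≈ 4004 × 12.024/100 ≈ 481.
Total lost output = 495 + 444 + 80 + 481 = 1500 billion.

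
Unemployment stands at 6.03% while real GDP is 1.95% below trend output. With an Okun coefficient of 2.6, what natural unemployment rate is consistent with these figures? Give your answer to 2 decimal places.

5.28%

From Okun's law, u - u* = -(output gap)/β = -(-1.95)/2.6 = 0.75 points.
So u* = 6.03 - 0.75 = 5.28%.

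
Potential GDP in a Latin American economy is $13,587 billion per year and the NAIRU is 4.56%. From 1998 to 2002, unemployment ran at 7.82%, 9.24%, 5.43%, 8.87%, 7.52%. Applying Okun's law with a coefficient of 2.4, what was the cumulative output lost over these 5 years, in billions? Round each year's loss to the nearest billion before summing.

Year 1998: gap = -2.4 × (7.82 - 4.56) = -7.824%, loss ≈ 13587 × 7.824/100 ≈ 1063.
Year 1999: gap = -2.4 × (9.24 - 4.56) = -11.232%, loss ≈ 13587 × 11.232/100 ≈ 1526.
Year 2000: gap = -2.4 × (5.43 - 4.56) = -2.088%, loss ≈ 13587 × 2.088/100 ≈ 284.
Year 2001: gap = -2.4 × (8.87 - 4.56) = -10.344%, loss ≈ 13587 × 10.344/100 ≈ 1405.
Year 2002: gap = -2.4 × (7.52 - 4.56) = -7.104%, loss ≈ 13587 × 7.104/100 ≈ 965.
Total lost output = 1063 + 1526 + 284 + 1405 + 965 = 5243 billion.

$5,243 billion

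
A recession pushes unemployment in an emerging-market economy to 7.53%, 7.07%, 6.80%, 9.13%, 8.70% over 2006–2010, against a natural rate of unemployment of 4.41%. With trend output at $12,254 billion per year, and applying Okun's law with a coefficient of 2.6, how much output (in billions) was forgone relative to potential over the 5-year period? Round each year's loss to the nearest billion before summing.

Year 2006: gap = -2.6 × (7.53 - 4.41) = -8.112%, loss ≈ 12254 × 8.112/100 ≈ 994.
Year 2007: gap = -2.6 × (7.07 - 4.41) = -6.916%, loss ≈ 12254 × 6.916/100 ≈ 847.
Year 2008: gap = -2.6 × (6.8 - 4.41) = -6.214%, loss ≈ 12254 × 6.214/100 ≈ 761.
Year 2009: gap = -2.6 × (9.13 - 4.41) = -12.272%, loss ≈ 12254 × 12.272/100 ≈ 1504.
Year 2010: gap = -2.6 × (8.7 - 4.41) = -11.154%, loss ≈ 12254 × 11.154/100 ≈ 1367.
Total lost output = 994 + 847 + 761 + 1504 + 1367 = 5473 billion.

$5,473 billion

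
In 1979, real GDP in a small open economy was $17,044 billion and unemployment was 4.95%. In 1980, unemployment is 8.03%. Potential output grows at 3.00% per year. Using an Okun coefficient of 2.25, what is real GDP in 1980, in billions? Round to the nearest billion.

Δu = 8.03 - 4.95 = 3.08 points.
Okun's law (growth form): g_Y = g_Y* - β × Δu = 3.00 - 2.25 × (3.08) = 3 - 6.93 = -3.93%.
Real GDP in the next year = 17044 × (1 - 3.93/100) = 17044 × 0.9607 ≈ 16374 billion.

$16,374 billion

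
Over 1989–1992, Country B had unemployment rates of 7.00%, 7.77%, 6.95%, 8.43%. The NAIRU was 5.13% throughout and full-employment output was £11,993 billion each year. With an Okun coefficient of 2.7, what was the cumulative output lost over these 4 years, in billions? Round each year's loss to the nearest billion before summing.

£3,119 billion

Year 1989: gap = -2.7 × (7 - 5.13) = -5.049%, loss ≈ 11993 × 5.049/100 ≈ 606.
Year 1990: gap = -2.7 × (7.77 - 5.13) = -7.128%, loss ≈ 11993 × 7.128/100 ≈ 855.
Year 1991: gap = -2.7 × (6.95 - 5.13) = -4.914%, loss ≈ 11993 × 4.914/100 ≈ 589.
Year 1992: gap = -2.7 × (8.43 - 5.13) = -8.91%, loss ≈ 11993 × 8.91/100 ≈ 1069.
Total lost output = 606 + 855 + 589 + 1069 = 3119 billion.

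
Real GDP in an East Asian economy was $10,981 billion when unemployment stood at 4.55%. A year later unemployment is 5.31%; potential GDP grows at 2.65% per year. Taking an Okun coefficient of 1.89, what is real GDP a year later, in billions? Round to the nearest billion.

$11,114 billion

Δu = 5.31 - 4.55 = 0.76 points.
Okun's law (growth form): g_Y = g_Y* - β × Δu = 2.65 - 1.89 × (0.76) = 2.65 - 1.4364 = 1.2136%.
Real GDP in the next year = 10981 × (1 + 1.2136/100) = 10981 × 1.012136 ≈ 11114 billion.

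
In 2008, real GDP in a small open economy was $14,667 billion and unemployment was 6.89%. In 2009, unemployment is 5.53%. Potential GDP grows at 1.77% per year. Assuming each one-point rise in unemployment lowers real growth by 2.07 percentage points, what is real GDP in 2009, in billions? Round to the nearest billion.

$15,340 billion

Δu = 5.53 - 6.89 = -1.36 points.
Okun's law (growth form): g_Y = g_Y* - β × Δu = 1.77 - 2.07 × (-1.36) = 1.77 + 2.8152 = 4.5852%.
Real GDP in the next year = 14667 × (1 + 4.5852/100) = 14667 × 1.045852 ≈ 15340 billion.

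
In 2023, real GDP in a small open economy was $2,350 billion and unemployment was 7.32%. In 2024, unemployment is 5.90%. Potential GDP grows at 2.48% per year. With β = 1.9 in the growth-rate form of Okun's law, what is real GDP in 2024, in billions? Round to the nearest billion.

$2,472 billion

Δu = 5.9 - 7.32 = -1.42 points.
Okun's law (growth form): g_Y = g_Y* - β × Δu = 2.48 - 1.9 × (-1.42) = 2.48 + 2.698 = 5.178%.
Real GDP in the next year = 2350 × (1 + 5.178/100) = 2350 × 1.05178 ≈ 2472 billion.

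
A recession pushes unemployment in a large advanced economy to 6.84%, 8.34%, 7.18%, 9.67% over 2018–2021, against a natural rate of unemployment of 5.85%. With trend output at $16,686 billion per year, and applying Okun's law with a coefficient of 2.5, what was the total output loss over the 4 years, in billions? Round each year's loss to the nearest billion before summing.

$3,601 billion

Year 2018: gap = -2.5 × (6.84 - 5.85) = -2.475%, loss ≈ 16686 × 2.475/100 ≈ 413.
Year 2019: gap = -2.5 × (8.34 - 5.85) = -6.225%, loss ≈ 16686 × 6.225/100 ≈ 1039.
Year 2020: gap = -2.5 × (7.18 - 5.85) = -3.325%, loss ≈ 16686 × 3.325/100 ≈ 555.
Year 2021: gap = -2.5 × (9.67 - 5.85) = -9.55%, loss ≈ 16686 × 9.55/100 ≈ 1594.
Total lost output = 413 + 1039 + 555 + 1594 = 3601 billion.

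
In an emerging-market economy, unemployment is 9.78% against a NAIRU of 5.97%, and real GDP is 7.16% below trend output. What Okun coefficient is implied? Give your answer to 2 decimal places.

β ≈ 1.88

Okun's law: output gap = -β × (u - u*).
-7.16 = -β × (9.78 - 5.97) = -β × 3.81, so β = 7.16/3.81 = 1.88.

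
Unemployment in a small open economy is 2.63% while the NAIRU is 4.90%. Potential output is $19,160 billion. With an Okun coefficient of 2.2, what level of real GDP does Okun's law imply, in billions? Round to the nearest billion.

Unemployment gap = 2.63 - 4.9 = -2.27 points, so the output gap is -2.2 × (-2.27) = 4.994%.
Actual GDP = 19160 × (1 + 4.994/100) = 19160 × 1.04994 ≈ 20117 billion.

$20,117 billion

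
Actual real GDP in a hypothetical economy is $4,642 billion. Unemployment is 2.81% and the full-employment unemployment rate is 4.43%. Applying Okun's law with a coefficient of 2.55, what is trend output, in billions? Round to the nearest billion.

$4,458 billion

Unemployment gap = 2.81 - 4.43 = -1.62 points, so output gap = -2.55 × (-1.62) = 4.131%.
Since Y = Y* × (1 + gap/100), Y* = 4642/1.04131 ≈ 4458 billion.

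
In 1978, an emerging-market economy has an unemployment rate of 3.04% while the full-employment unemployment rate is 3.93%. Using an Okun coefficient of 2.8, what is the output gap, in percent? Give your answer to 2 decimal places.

The unemployment gap is 3.04 - 3.93 = -0.89 percentage points.
Okun's law gives an output gap of -2.8 × (-0.89) = 2.492%, i.e. 2.49% above potential.

2.49%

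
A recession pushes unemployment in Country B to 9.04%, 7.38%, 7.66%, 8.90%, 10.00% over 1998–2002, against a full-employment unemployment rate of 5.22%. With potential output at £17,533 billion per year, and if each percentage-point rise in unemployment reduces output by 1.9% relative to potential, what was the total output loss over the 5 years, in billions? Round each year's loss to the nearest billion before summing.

Year 1998: gap = -1.9 × (9.04 - 5.22) = -7.258%, loss ≈ 17533 × 7.258/100 ≈ 1273.
Year 1999: gap = -1.9 × (7.38 - 5.22) = -4.104%, loss ≈ 17533 × 4.104/100 ≈ 720.
Year 2000: gap = -1.9 × (7.66 - 5.22) = -4.636%, loss ≈ 17533 × 4.636/100 ≈ 813.
Year 2001: gap = -1.9 × (8.9 - 5.22) = -6.992%, loss ≈ 17533 × 6.992/100 ≈ 1226.
Year 2002: gap = -1.9 × (10 - 5.22) = -9.082%, loss ≈ 17533 × 9.082/100 ≈ 1592.
Total lost output = 1273 + 720 + 813 + 1226 + 1592 = 5624 billion.

£5,624 billion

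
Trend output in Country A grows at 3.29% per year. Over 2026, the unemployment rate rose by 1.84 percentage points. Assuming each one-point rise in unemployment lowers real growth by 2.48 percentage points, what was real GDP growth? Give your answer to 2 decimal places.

-1.27%

Growth-rate Okun's law: g_Y = g_Y* - β × Δu.
g_Y = 3.29 - 2.48 × (1.84) = 3.29 - 4.5632 = -1.2732%, i.e. -1.27% to 2 d.p.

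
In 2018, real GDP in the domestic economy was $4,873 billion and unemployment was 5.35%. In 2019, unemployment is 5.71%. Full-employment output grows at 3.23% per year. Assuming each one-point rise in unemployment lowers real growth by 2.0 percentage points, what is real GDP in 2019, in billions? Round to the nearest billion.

Δu = 5.71 - 5.35 = 0.36 points.
Okun's law (growth form): g_Y = g_Y* - β × Δu = 3.23 - 2.0 × (0.36) = 3.23 - 0.72 = 2.51%.
Real GDP in the next year = 4873 × (1 + 2.51/100) = 4873 × 1.0251 ≈ 4995 billion.

$4,995 billion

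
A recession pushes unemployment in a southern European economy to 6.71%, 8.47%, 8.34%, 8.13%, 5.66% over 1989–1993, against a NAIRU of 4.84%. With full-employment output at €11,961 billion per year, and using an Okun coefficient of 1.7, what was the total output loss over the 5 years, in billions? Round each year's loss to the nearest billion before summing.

€2,666 billion

Year 1989: gap = -1.7 × (6.71 - 4.84) = -3.179%, loss ≈ 11961 × 3.179/100 ≈ 380.
Year 1990: gap = -1.7 × (8.47 - 4.84) = -6.171%, loss ≈ 11961 × 6.171/100 ≈ 738.
Year 1991: gap = -1.7 × (8.34 - 4.84) = -5.95%, loss ≈ 11961 × 5.95/100 ≈ 712.
Year 1992: gap = -1.7 × (8.13 - 4.84) = -5.593%, loss ≈ 11961 × 5.593/100 ≈ 669.
Year 1993: gap = -1.7 × (5.66 - 4.84) = -1.394%, loss ≈ 11961 × 1.394/100 ≈ 167.
Total lost output = 380 + 738 + 712 + 669 + 167 = 2666 billion.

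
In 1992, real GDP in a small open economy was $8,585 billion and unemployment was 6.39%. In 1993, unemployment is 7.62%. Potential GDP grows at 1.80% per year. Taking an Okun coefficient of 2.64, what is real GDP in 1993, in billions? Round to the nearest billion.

$8,461 billion

Δu = 7.62 - 6.39 = 1.23 points.
Okun's law (growth form): g_Y = g_Y* - β × Δu = 1.80 - 2.64 × (1.23) = 1.8 - 3.2472 = -1.4472%.
Real GDP in the next year = 8585 × (1 - 1.4472/100) = 8585 × 0.985528 ≈ 8461 billion.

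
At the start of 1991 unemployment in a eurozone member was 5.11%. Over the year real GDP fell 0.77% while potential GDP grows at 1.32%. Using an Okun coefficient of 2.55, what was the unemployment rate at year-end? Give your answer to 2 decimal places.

5.93%

Growth-rate Okun's law: g_Y = g_Y* - β × Δu, so Δu = (g_Y* - g_Y)/β.
Δu = (1.32 + 0.77)/2.55 = 2.09/2.55 = 0.82 percentage points.
Year-end unemployment = 5.11 + 0.82 = 5.93%.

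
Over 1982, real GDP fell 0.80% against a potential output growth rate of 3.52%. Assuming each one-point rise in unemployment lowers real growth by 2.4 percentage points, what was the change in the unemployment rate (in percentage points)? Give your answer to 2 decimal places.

1.80 percentage points

Growth-rate Okun's law: g_Y = g_Y* - β × Δu, so Δu = (g_Y* - g_Y)/β.
Δu = (3.52 + 0.8)/2.4 = 4.32/2.4 = 1.80 percentage points.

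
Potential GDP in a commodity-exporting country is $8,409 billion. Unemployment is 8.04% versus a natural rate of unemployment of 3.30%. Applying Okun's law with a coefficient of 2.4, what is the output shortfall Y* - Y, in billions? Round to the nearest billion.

$957 billion

Output gap = -2.4 × (8.04 - 3.3) = -2.4 × 4.74 = -11.376%.
Actual GDP ≈ 8409 × 0.88624 ≈ 7452 billion, so the shortfall is 8409 - 7452 = 957 billion.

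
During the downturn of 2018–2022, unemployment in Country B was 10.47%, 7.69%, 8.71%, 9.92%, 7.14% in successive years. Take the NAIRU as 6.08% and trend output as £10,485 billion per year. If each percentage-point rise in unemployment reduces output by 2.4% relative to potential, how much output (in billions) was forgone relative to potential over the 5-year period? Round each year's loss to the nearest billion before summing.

Year 2018: gap = -2.4 × (10.47 - 6.08) = -10.536%, loss ≈ 10485 × 10.536/100 ≈ 1105.
Year 2019: gap = -2.4 × (7.69 - 6.08) = -3.864%, loss ≈ 10485 × 3.864/100 ≈ 405.
Year 2020: gap = -2.4 × (8.71 - 6.08) = -6.312%, loss ≈ 10485 × 6.312/100 ≈ 662.
Year 2021: gap = -2.4 × (9.92 - 6.08) = -9.216%, loss ≈ 10485 × 9.216/100 ≈ 966.
Year 2022: gap = -2.4 × (7.14 - 6.08) = -2.544%, loss ≈ 10485 × 2.544/100 ≈ 267.
Total lost output = 1105 + 405 + 662 + 966 + 267 = 3405 billion.

£3,405 billion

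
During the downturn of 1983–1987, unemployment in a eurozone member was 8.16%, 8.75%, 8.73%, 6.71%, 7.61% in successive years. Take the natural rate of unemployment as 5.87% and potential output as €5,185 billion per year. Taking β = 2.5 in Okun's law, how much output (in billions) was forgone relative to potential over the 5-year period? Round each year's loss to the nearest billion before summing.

Year 1983: gap = -2.5 × (8.16 - 5.87) = -5.725%, loss ≈ 5185 × 5.725/100 ≈ 297.
Year 1984: gap = -2.5 × (8.75 - 5.87) = -7.2%, loss ≈ 5185 × 7.2/100 ≈ 373.
Year 1985: gap = -2.5 × (8.73 - 5.87) = -7.15%, loss ≈ 5185 × 7.15/100 ≈ 371.
Year 1986: gap = -2.5 × (6.71 - 5.87) = -2.1%, loss ≈ 5185 × 2.1/100 ≈ 109.
Year 1987: gap = -2.5 × (7.61 - 5.87) = -4.35%, loss ≈ 5185 × 4.35/100 ≈ 226.
Total lost output = 297 + 373 + 371 + 109 + 226 = 1376 billion.

€1,376 billion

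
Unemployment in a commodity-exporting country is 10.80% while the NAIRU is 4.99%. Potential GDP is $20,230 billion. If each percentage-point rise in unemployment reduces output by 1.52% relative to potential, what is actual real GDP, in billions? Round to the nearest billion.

Unemployment gap = 10.8 - 4.99 = 5.81 points, so the output gap is -1.52 × 5.81 = -8.8312%.
Actual GDP = 20230 × (1 - 8.8312/100) = 20230 × 0.911688 ≈ 18443 billion.

$18,443 billion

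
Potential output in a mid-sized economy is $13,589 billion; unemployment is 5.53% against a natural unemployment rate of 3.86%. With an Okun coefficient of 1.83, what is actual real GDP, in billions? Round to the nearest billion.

Unemployment gap = 5.53 - 3.86 = 1.67 points, so the output gap is -1.83 × 1.67 = -3.0561%.
Actual GDP = 13589 × (1 - 3.0561/100) = 13589 × 0.969439 ≈ 13174 billion.

$13,174 billion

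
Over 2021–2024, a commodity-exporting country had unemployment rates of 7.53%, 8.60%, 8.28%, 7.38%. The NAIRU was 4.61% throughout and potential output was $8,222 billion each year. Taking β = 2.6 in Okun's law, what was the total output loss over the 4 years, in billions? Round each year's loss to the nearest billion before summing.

$2,854 billion

Year 2021: gap = -2.6 × (7.53 - 4.61) = -7.592%, loss ≈ 8222 × 7.592/100 ≈ 624.
Year 2022: gap = -2.6 × (8.6 - 4.61) = -10.374%, loss ≈ 8222 × 10.374/100 ≈ 853.
Year 2023: gap = -2.6 × (8.28 - 4.61) = -9.542%, loss ≈ 8222 × 9.542/100 ≈ 785.
Year 2024: gap = -2.6 × (7.38 - 4.61) = -7.202%, loss ≈ 8222 × 7.202/100 ≈ 592.
Total lost output = 624 + 853 + 785 + 592 = 2854 billion.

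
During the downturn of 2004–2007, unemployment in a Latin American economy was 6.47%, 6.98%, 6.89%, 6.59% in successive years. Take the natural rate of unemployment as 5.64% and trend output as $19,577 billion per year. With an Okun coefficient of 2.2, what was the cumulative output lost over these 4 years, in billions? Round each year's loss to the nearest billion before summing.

$1,881 billion

Year 2004: gap = -2.2 × (6.47 - 5.64) = -1.826%, loss ≈ 19577 × 1.826/100 ≈ 357.
Year 2005: gap = -2.2 × (6.98 - 5.64) = -2.948%, loss ≈ 19577 × 2.948/100 ≈ 577.
Year 2006: gap = -2.2 × (6.89 - 5.64) = -2.75%, loss ≈ 19577 × 2.75/100 ≈ 538.
Year 2007: gap = -2.2 × (6.59 - 5.64) = -2.09%, loss ≈ 19577 × 2.09/100 ≈ 409.
Total lost output = 357 + 577 + 538 + 409 = 1881 billion.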